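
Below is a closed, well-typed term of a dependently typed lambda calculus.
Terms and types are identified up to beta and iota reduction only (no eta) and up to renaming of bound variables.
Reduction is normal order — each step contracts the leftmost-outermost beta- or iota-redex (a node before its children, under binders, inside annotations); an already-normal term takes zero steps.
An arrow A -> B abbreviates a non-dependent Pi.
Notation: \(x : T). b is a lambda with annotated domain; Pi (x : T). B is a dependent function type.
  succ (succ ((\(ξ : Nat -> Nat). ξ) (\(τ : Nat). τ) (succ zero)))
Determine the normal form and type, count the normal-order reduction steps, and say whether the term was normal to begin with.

resulting normal form:
  succ (succ (succ zero))
type:
  Nat
steps to reach normal form (normal order): 2
term was already normal: no
first contracted redex: a beta-redex


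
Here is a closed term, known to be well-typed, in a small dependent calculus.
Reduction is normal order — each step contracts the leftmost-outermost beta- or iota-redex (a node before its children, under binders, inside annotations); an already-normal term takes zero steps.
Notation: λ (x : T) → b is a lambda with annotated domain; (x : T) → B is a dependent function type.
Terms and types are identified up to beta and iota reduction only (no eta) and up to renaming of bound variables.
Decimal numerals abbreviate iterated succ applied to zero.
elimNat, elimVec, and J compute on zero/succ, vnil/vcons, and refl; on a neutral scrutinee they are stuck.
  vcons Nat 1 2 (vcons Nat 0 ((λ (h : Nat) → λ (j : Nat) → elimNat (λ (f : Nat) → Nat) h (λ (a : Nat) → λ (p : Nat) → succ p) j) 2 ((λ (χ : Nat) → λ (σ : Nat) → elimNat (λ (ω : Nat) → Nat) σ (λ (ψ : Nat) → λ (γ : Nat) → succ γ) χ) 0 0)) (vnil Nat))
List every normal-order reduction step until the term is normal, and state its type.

normal-order reduction:
  vcons Nat 1 2 (vcons Nat 0 ((λ (h : Nat) → λ (j : Nat) → elimNat (λ (f : Nat) → Nat) h (λ (a : Nat) → λ (p : Nat) → succ p) j) 2 ((λ (χ : Nat) → λ (σ : Nat) → elimNat (λ (ω : Nat) → Nat) σ (λ (ψ : Nat) → λ (γ : Nat) → succ γ) χ) 0 0)) (vnil Nat))
  ~> vcons Nat 1 2 (vcons Nat 0 ((λ (h : Nat) → elimNat (λ (j : Nat) → Nat) 2 (λ (f : Nat) → λ (a : Nat) → succ a) h) ((λ (p : Nat) → λ (χ : Nat) → elimNat (λ (σ : Nat) → Nat) χ (λ (ω : Nat) → λ (ψ : Nat) → succ ψ) p) 0 0)) (vnil Nat))
  ~> vcons Nat 1 2 (vcons Nat 0 (elimNat (λ (h : Nat) → Nat) 2 (λ (j : Nat) → λ (f : Nat) → succ f) ((λ (a : Nat) → λ (p : Nat) → elimNat (λ (χ : Nat) → Nat) p (λ (σ : Nat) → λ (ω : Nat) → succ ω) a) 0 0)) (vnil Nat))
  ~> vcons Nat 1 2 (vcons Nat 0 (elimNat (λ (h : Nat) → Nat) 2 (λ (j : Nat) → λ (f : Nat) → succ f) ((λ (a : Nat) → elimNat (λ (p : Nat) → Nat) a (λ (χ : Nat) → λ (σ : Nat) → succ σ) 0) 0)) (vnil Nat))
  ~> vcons Nat 1 2 (vcons Nat 0 (elimNat (λ (h : Nat) → Nat) 2 (λ (j : Nat) → λ (f : Nat) → succ f) (elimNat (λ (a : Nat) → Nat) 0 (λ (p : Nat) → λ (χ : Nat) → succ χ) 0)) (vnil Nat))
  ~> vcons Nat 1 2 (vcons Nat 0 (elimNat (λ (h : Nat) → Nat) 2 (λ (j : Nat) → λ (f : Nat) → succ f) 0) (vnil Nat))
  ~> vcons Nat 1 2 (vcons Nat 0 2 (vnil Nat))
type:
  Vec Nat 2


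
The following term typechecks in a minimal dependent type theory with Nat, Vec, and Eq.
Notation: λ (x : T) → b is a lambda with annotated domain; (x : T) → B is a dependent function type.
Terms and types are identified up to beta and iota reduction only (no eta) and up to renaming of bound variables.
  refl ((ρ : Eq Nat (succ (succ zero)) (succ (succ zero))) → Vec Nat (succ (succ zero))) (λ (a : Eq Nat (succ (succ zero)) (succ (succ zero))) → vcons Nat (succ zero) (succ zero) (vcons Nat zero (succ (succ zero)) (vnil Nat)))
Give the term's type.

inferred type:
  Eq ((ρ : Eq Nat (succ (succ zero)) (succ (succ zero))) → Vec Nat (succ (succ zero))) (λ (a : Eq Nat (succ (succ zero)) (succ (succ zero))) → vcons Nat (succ zero) (succ zero) (vcons Nat zero (succ (succ zero)) (vnil Nat))) (λ (ζ : Eq Nat (succ (succ zero)) (succ (succ zero))) → vcons Nat (succ zero) (succ zero) (vcons Nat zero (succ (succ zero)) (vnil Nat)))


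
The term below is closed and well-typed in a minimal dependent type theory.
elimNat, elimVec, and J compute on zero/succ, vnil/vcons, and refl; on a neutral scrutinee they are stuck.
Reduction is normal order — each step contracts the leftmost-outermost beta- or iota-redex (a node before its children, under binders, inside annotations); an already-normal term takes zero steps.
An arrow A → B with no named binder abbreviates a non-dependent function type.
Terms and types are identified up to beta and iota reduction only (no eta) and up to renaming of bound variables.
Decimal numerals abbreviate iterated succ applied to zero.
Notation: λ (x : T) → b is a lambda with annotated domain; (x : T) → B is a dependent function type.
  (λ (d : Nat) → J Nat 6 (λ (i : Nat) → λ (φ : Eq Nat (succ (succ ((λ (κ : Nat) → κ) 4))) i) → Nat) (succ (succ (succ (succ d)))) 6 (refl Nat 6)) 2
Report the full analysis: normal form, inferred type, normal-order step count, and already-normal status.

normal form:
  6
type:
  Nat
normal-order step count: 2
started in normal form: no
first contracted redex: a beta-redex


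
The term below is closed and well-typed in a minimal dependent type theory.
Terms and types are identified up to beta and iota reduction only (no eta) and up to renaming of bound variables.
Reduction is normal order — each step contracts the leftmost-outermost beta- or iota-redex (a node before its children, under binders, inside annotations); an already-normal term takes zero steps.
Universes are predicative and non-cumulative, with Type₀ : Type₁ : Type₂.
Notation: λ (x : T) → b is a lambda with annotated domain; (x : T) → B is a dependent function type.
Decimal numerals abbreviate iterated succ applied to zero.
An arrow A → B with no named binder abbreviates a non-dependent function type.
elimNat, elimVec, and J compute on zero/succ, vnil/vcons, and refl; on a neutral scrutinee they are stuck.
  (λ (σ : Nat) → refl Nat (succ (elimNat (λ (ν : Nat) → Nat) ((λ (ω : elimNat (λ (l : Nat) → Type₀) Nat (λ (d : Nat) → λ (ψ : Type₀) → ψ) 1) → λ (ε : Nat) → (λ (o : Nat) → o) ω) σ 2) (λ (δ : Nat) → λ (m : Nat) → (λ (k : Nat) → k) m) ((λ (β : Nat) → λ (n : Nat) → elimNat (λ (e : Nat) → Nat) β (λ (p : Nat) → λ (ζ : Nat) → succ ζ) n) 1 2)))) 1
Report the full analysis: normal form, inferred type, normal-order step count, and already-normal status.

reduced normal form:
  refl Nat 2
the term's type:
  Eq Nat 2 2
steps to reach normal form (normal order): 24
already normal: no
first contracted redex: a beta-redex


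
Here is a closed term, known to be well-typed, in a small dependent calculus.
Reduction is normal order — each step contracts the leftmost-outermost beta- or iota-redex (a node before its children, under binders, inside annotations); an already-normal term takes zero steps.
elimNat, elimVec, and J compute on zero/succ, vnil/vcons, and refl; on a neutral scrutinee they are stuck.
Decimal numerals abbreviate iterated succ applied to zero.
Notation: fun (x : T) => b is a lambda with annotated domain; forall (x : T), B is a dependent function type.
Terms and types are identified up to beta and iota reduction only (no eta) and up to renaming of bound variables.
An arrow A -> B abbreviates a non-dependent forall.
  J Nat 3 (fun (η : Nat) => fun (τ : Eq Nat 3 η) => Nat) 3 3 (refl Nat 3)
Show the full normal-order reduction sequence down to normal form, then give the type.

reduction (normal order):
  J Nat 3 (fun (η : Nat) => fun (τ : Eq Nat 3 η) => Nat) 3 3 (refl Nat 3)
  ~> 3
type:
  Nat


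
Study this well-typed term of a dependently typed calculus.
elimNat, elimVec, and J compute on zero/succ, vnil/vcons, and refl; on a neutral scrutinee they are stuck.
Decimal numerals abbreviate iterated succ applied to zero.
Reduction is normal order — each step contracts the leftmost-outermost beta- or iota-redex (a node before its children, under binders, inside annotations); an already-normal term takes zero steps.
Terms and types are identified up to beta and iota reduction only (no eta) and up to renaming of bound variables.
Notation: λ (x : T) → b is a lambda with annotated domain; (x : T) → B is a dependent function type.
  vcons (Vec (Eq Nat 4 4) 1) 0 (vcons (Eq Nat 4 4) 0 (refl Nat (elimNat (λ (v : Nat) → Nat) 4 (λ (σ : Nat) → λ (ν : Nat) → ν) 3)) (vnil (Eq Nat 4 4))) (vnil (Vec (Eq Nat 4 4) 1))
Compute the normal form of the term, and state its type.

normal form:
  vcons (Vec (Eq Nat 4 4) 1) 0 (vcons (Eq Nat 4 4) 0 (refl Nat 4) (vnil (Eq Nat 4 4))) (vnil (Vec (Eq Nat 4 4) 1))
type:
  Vec (Vec (Eq Nat 4 4) 1) 1


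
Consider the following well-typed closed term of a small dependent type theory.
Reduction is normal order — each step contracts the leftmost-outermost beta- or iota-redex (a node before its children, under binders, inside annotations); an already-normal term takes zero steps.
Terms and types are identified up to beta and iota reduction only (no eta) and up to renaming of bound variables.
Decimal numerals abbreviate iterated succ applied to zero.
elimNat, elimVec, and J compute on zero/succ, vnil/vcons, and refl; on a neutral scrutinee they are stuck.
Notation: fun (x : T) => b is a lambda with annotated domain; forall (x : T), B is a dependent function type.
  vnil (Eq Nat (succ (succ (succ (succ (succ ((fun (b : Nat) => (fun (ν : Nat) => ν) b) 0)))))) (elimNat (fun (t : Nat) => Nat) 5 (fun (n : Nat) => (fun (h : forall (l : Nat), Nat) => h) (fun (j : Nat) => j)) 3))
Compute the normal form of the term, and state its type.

normal form:
  vnil (Eq Nat 5 5)
type:
  Vec (Eq Nat 5 5) 0
observation: the term reaches its normal form after 15 normal-order steps.


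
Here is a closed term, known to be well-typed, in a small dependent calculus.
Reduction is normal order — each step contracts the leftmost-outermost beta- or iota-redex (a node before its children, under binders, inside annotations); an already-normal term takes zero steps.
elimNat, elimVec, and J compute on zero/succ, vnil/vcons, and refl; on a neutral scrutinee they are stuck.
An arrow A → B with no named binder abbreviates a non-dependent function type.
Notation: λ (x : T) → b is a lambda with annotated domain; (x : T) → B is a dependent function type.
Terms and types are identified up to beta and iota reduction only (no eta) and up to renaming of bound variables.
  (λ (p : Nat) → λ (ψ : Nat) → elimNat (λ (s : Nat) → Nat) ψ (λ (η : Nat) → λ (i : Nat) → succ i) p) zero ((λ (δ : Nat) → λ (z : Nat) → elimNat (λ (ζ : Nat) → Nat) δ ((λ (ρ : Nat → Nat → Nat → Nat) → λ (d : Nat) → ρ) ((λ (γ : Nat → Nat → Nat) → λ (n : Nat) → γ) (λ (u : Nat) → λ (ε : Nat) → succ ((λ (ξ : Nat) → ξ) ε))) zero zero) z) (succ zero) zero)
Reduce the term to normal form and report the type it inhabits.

normal form:
  succ zero
the term's type:
  Nat
observation: the leftmost-outermost redex is a beta-redex, and normalization takes 6 steps.


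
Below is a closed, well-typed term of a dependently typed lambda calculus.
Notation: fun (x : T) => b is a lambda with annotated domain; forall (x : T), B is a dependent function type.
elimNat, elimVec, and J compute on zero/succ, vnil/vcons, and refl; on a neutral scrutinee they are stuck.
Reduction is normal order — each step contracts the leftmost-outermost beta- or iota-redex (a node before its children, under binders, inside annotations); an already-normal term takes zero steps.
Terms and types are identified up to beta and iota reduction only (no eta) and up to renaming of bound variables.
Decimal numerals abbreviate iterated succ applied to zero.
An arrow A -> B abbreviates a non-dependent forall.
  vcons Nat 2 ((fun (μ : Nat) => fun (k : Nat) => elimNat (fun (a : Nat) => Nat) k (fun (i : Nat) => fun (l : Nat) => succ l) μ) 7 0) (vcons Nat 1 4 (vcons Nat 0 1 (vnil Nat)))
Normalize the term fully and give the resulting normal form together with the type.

reduced normal form:
  vcons Nat 2 7 (vcons Nat 1 4 (vcons Nat 0 1 (vnil Nat)))
the term's type:
  Vec Nat 3


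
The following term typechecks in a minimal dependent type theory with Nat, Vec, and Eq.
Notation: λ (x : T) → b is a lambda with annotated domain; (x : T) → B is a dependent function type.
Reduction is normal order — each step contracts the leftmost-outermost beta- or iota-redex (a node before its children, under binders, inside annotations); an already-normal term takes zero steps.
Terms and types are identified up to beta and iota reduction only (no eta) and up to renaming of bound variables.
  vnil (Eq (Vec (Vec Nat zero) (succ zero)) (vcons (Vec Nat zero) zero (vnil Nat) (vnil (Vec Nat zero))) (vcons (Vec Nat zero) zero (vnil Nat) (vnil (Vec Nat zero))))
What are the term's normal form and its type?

resulting normal form:
  vnil (Eq (Vec (Vec Nat zero) (succ zero)) (vcons (Vec Nat zero) zero (vnil Nat) (vnil (Vec Nat zero))) (vcons (Vec Nat zero) zero (vnil Nat) (vnil (Vec Nat zero))))
inferred type:
  Vec (Eq (Vec (Vec Nat zero) (succ zero)) (vcons (Vec Nat zero) zero (vnil Nat) (vnil (Vec Nat zero))) (vcons (Vec Nat zero) zero (vnil Nat) (vnil (Vec Nat zero)))) zero


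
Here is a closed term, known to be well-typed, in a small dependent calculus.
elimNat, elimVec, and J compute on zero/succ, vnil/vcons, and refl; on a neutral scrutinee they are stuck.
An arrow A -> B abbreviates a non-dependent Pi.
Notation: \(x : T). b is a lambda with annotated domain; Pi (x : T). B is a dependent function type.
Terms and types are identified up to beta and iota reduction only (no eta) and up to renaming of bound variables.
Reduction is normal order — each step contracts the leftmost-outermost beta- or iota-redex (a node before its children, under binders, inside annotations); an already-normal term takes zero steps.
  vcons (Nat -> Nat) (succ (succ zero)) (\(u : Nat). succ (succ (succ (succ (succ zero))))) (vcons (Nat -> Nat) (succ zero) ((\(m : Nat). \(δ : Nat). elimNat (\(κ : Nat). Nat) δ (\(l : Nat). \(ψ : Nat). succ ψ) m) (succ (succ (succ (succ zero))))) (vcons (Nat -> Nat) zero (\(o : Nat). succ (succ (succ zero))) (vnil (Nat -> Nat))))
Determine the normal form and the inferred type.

resulting normal form:
  vcons (Nat -> Nat) (succ (succ zero)) (\(u : Nat). succ (succ (succ (succ (succ zero))))) (vcons (Nat -> Nat) (succ zero) (\(m : Nat). succ (succ (succ (succ m)))) (vcons (Nat -> Nat) zero (\(δ : Nat). succ (succ (succ zero))) (vnil (Nat -> Nat))))
type:
  Vec (Nat -> Nat) (succ (succ (succ zero)))


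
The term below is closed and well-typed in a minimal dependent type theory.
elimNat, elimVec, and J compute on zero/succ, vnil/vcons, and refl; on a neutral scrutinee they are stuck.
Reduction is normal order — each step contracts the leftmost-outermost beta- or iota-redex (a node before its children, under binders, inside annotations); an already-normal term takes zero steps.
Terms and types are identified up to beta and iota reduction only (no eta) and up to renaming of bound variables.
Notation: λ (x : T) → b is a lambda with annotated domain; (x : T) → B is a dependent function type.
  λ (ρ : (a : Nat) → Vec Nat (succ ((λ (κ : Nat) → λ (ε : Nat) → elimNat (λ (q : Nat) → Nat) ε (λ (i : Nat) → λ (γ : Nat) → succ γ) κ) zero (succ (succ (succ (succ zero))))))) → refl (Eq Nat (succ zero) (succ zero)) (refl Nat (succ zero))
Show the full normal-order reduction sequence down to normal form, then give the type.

reduction (normal order):
  λ (ρ : (a : Nat) → Vec Nat (succ ((λ (κ : Nat) → λ (ε : Nat) → elimNat (λ (q : Nat) → Nat) ε (λ (i : Nat) → λ (γ : Nat) → succ γ) κ) zero (succ (succ (succ (succ zero))))))) → refl (Eq Nat (succ zero) (succ zero)) (refl Nat (succ zero))
  ~> λ (ρ : (a : Nat) → Vec Nat (succ ((λ (κ : Nat) → elimNat (λ (ε : Nat) → Nat) κ (λ (q : Nat) → λ (i : Nat) → succ i) zero) (succ (succ (succ (succ zero))))))) → refl (Eq Nat (succ zero) (succ zero)) (refl Nat (succ zero))
  ~> λ (ρ : (a : Nat) → Vec Nat (succ (elimNat (λ (κ : Nat) → Nat) (succ (succ (succ (succ zero)))) (λ (ε : Nat) → λ (q : Nat) → succ q) zero))) → refl (Eq Nat (succ zero) (succ zero)) (refl Nat (succ zero))
  ~> λ (ρ : (a : Nat) → Vec Nat (succ (succ (succ (succ (succ zero)))))) → refl (Eq Nat (succ zero) (succ zero)) (refl Nat (succ zero))
type:
  (ρ : (a : Nat) → Vec Nat (succ (succ (succ (succ (succ zero)))))) → Eq (Eq Nat (succ zero) (succ zero)) (refl Nat (succ zero)) (refl Nat (succ zero))


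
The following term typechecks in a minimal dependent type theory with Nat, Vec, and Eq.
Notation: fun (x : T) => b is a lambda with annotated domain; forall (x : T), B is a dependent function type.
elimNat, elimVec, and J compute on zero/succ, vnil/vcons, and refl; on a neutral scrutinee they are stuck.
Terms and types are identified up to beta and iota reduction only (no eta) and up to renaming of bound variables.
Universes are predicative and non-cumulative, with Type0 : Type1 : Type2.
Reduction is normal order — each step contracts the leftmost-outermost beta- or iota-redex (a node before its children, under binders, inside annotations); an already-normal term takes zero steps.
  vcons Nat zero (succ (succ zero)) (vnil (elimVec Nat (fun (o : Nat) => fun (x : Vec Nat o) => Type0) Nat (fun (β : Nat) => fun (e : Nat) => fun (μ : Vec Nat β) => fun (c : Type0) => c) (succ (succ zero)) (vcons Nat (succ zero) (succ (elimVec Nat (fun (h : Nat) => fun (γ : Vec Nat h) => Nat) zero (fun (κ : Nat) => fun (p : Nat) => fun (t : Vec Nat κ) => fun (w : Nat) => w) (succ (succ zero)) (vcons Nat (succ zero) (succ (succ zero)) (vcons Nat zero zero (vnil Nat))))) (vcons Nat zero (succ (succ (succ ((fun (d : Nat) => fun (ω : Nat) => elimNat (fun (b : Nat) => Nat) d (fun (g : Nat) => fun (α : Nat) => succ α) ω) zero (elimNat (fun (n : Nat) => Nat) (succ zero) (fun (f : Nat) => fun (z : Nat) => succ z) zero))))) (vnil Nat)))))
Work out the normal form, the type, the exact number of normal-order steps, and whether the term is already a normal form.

resulting normal form:
  vcons Nat zero (succ (succ zero)) (vnil Nat)
the term's type:
  Vec Nat (succ zero)
normal-order step count: 11
started in normal form: no
first redex: an elimVec iota-redex


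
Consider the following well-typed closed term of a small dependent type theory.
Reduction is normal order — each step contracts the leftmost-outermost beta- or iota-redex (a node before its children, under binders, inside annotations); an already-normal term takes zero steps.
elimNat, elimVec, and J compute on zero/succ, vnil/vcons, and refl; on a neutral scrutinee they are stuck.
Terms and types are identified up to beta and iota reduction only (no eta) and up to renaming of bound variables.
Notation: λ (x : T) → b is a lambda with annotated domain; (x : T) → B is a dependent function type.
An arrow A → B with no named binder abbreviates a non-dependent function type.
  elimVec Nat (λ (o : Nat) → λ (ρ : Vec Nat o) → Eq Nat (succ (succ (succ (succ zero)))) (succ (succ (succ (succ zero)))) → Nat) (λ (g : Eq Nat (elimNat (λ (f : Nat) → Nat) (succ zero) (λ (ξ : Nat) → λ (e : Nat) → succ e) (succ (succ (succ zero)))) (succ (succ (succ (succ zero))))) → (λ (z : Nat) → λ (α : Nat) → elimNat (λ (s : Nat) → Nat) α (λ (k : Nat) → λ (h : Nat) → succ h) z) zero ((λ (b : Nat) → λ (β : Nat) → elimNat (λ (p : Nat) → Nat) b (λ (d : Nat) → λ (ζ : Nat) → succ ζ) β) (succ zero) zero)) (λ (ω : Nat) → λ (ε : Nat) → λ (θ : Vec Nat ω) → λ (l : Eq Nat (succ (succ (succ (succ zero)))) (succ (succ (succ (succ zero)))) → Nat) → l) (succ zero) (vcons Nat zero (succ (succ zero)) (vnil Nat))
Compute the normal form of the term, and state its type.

reduced normal form:
  λ (o : Eq Nat (succ (succ (succ (succ zero)))) (succ (succ (succ (succ zero))))) → succ zero
the term's type:
  Eq Nat (succ (succ (succ (succ zero)))) (succ (succ (succ (succ zero)))) → Nat
observation: normalization takes exactly 22 steps under the normal-order strategy.


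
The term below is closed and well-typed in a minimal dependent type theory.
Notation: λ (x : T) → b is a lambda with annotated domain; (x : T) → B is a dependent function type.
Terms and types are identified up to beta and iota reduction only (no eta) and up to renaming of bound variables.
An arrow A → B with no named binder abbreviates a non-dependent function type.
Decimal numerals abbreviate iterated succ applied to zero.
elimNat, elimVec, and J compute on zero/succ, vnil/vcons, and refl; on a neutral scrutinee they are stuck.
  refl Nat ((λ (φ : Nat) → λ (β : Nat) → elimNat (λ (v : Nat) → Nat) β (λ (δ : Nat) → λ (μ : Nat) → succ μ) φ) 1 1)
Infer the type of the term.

the term's type:
  Eq Nat 2 2


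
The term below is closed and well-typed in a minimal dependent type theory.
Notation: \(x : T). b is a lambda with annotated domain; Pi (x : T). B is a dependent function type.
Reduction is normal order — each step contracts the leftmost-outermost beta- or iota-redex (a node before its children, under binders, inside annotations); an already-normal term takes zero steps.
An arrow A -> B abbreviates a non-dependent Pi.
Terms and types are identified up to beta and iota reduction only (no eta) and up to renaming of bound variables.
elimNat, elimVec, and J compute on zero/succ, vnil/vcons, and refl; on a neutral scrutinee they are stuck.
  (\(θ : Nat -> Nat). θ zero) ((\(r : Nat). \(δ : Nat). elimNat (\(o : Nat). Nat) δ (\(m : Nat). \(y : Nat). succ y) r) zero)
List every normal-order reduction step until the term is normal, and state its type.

normal-order reduction sequence:
  (\(θ : Nat -> Nat). θ zero) ((\(r : Nat). \(δ : Nat). elimNat (\(o : Nat). Nat) δ (\(m : Nat). \(y : Nat). succ y) r) zero)
  ~> (\(θ : Nat). \(r : Nat). elimNat (\(δ : Nat). Nat) r (\(o : Nat). \(m : Nat). succ m) θ) zero zero
  ~> (\(θ : Nat). elimNat (\(r : Nat). Nat) θ (\(δ : Nat). \(o : Nat). succ o) zero) zero
  ~> elimNat (\(θ : Nat). Nat) zero (\(r : Nat). \(δ : Nat). succ δ) zero
  ~> zero
type:
  Nat


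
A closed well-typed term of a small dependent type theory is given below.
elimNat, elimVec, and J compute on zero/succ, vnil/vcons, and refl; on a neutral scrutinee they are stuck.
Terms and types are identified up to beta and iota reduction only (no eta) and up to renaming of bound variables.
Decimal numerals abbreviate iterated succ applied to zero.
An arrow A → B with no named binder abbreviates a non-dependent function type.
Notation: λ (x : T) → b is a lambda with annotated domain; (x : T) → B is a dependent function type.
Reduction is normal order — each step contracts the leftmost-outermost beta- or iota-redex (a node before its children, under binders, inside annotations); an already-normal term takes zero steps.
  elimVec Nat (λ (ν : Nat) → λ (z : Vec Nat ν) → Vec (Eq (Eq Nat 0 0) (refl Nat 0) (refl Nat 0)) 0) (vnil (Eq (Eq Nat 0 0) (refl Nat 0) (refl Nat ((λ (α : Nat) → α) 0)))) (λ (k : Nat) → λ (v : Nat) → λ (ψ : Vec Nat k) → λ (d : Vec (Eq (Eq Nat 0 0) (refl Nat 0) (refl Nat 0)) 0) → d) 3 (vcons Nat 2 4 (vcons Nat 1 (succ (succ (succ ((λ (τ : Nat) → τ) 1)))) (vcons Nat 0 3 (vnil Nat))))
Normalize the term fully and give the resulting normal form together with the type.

normal form:
  vnil (Eq (Eq Nat 0 0) (refl Nat 0) (refl Nat 0))
inferred type:
  Vec (Eq (Eq Nat 0 0) (refl Nat 0) (refl Nat 0)) 0
observation: 17 normal-order steps normalize the term, beginning with an elimVec iota-redex.


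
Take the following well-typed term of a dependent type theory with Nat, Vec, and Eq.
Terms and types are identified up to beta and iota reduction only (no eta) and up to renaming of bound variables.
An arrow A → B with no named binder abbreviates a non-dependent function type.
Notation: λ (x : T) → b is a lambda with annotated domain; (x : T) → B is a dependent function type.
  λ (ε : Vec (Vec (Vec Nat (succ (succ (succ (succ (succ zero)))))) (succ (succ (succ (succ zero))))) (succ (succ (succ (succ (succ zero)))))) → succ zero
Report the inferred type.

type:
  Vec (Vec (Vec Nat (succ (succ (succ (succ (succ zero)))))) (succ (succ (succ (succ zero))))) (succ (succ (succ (succ (succ zero))))) → Nat


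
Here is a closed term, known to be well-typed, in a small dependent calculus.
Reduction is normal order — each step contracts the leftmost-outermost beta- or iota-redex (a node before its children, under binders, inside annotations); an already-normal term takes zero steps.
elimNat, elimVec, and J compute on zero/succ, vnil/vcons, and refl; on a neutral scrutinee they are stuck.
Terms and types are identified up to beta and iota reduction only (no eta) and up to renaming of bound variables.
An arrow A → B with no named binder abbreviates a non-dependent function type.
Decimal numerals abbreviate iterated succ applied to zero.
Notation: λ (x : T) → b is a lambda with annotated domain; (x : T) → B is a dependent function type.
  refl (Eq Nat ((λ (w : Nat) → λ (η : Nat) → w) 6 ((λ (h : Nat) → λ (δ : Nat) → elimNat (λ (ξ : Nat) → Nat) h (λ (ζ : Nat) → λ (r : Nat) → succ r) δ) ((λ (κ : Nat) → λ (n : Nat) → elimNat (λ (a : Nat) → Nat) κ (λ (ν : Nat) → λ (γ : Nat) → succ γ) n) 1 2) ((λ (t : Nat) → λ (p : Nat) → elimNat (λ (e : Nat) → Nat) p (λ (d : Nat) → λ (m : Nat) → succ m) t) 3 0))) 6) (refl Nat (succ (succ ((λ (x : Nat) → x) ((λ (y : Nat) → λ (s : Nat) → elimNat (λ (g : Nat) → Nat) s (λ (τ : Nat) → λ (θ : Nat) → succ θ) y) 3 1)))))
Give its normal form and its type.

resulting normal form:
  refl (Eq Nat 6 6) (refl Nat 6)
inferred type:
  Eq (Eq Nat 6 6) (refl Nat 6) (refl Nat 6)


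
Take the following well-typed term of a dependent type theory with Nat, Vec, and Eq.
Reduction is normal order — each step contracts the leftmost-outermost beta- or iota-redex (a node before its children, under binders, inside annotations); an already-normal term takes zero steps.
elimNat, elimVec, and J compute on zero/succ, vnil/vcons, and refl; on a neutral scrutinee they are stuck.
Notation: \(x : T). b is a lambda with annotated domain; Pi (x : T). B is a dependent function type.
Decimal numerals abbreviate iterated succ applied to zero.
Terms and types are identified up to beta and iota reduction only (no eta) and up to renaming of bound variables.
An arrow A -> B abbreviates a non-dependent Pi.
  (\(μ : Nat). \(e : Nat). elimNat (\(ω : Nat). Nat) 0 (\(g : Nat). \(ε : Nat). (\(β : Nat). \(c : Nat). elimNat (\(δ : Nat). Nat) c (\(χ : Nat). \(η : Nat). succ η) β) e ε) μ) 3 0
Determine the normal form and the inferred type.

normal form:
  0
inferred type:
  Nat
observation: normalization takes exactly 21 steps under the normal-order strategy.


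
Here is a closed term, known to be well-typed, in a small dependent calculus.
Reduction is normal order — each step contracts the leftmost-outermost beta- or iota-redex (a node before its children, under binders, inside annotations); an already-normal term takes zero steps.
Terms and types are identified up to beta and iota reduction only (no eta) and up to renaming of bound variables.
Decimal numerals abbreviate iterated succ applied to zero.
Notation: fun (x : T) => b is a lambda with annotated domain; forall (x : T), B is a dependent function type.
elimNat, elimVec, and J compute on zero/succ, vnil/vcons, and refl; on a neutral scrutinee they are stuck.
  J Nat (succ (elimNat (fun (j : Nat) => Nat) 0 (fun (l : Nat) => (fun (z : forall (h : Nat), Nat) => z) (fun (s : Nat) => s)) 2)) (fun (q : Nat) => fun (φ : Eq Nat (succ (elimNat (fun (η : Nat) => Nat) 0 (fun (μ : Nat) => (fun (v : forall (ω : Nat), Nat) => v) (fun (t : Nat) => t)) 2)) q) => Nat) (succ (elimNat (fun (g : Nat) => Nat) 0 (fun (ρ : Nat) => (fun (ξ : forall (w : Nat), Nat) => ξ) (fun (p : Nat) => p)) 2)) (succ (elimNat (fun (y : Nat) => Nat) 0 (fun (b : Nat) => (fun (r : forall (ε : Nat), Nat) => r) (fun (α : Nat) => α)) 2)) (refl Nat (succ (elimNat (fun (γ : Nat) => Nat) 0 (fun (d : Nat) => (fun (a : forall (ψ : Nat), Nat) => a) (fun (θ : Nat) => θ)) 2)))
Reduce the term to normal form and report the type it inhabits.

resulting normal form:
  1
the term's type:
  Nat
observation: contracting a J iota-redex first, the term normalizes in 10 steps.


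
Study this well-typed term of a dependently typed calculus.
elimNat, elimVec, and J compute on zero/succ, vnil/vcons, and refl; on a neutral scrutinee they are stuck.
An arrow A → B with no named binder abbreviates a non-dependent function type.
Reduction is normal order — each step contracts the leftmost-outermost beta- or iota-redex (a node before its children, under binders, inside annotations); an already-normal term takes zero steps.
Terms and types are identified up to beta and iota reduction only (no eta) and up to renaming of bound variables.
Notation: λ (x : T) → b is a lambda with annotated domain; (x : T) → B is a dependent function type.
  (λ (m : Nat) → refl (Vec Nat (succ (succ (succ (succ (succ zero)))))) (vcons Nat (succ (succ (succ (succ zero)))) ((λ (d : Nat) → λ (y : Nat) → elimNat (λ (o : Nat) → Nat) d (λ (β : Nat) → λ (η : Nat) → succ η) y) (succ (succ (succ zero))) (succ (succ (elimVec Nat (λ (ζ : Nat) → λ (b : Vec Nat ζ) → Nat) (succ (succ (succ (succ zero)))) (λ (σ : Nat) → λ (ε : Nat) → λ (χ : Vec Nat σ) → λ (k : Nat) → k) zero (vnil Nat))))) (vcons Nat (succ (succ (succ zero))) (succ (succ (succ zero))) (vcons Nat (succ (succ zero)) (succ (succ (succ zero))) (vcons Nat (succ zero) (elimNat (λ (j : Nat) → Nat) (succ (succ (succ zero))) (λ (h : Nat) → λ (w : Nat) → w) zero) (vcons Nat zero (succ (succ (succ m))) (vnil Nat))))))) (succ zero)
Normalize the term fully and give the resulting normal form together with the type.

resulting normal form:
  refl (Vec Nat (succ (succ (succ (succ (succ zero)))))) (vcons Nat (succ (succ (succ (succ zero)))) (succ (succ (succ (succ (succ (succ (succ (succ (succ zero))))))))) (vcons Nat (succ (succ (succ zero))) (succ (succ (succ zero))) (vcons Nat (succ (succ zero)) (succ (succ (succ zero))) (vcons Nat (succ zero) (succ (succ (succ zero))) (vcons Nat zero (succ (succ (succ (succ zero)))) (vnil Nat))))))
inferred type:
  Eq (Vec Nat (succ (succ (succ (succ (succ zero)))))) (vcons Nat (succ (succ (succ (succ zero)))) (succ (succ (succ (succ (succ (succ (succ (succ (succ zero))))))))) (vcons Nat (succ (succ (succ zero))) (succ (succ (succ zero))) (vcons Nat (succ (succ zero)) (succ (succ (succ zero))) (vcons Nat (succ zero) (succ (succ (succ zero))) (vcons Nat zero (succ (succ (succ (succ zero)))) (vnil Nat)))))) (vcons Nat (succ (succ (succ (succ zero)))) (succ (succ (succ (succ (succ (succ (succ (succ (succ zero))))))))) (vcons Nat (succ (succ (succ zero))) (succ (succ (succ zero))) (vcons Nat (succ (succ zero)) (succ (succ (succ zero))) (vcons Nat (succ zero) (succ (succ (succ zero))) (vcons Nat zero (succ (succ (succ (succ zero)))) (vnil Nat))))))


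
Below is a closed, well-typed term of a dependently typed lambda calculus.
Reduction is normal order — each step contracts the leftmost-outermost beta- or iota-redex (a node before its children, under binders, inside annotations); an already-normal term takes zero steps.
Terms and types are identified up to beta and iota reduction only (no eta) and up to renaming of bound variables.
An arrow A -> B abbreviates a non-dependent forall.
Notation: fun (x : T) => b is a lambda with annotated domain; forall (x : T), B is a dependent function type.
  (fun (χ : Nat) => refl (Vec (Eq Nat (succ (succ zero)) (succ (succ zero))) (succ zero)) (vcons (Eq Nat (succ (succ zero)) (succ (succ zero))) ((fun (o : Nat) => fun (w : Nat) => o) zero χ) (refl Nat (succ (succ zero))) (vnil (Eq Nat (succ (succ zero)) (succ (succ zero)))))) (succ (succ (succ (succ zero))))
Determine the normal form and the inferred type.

reduced normal form:
  refl (Vec (Eq Nat (succ (succ zero)) (succ (succ zero))) (succ zero)) (vcons (Eq Nat (succ (succ zero)) (succ (succ zero))) zero (refl Nat (succ (succ zero))) (vnil (Eq Nat (succ (succ zero)) (succ (succ zero)))))
type:
  Eq (Vec (Eq Nat (succ (succ zero)) (succ (succ zero))) (succ zero)) (vcons (Eq Nat (succ (succ zero)) (succ (succ zero))) zero (refl Nat (succ (succ zero))) (vnil (Eq Nat (succ (succ zero)) (succ (succ zero))))) (vcons (Eq Nat (succ (succ zero)) (succ (succ zero))) zero (refl Nat (succ (succ zero))) (vnil (Eq Nat (succ (succ zero)) (succ (succ zero)))))
observation: the leftmost-outermost redex is a beta-redex, and normalization takes 3 steps.


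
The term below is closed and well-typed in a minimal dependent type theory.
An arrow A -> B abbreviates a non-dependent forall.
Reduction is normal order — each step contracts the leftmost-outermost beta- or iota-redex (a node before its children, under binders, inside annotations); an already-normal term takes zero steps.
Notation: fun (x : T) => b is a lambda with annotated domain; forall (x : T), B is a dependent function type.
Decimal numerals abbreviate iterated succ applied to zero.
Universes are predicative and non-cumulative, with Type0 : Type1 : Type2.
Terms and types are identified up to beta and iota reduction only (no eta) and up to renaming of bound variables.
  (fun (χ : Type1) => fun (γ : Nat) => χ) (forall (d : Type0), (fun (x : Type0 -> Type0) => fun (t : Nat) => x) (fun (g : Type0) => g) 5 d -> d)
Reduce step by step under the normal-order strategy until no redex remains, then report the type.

normal-order reduction:
  (fun (χ : Type1) => fun (γ : Nat) => χ) (forall (d : Type0), (fun (x : Type0 -> Type0) => fun (t : Nat) => x) (fun (g : Type0) => g) 5 d -> d)
  ~> fun (χ : Nat) => forall (γ : Type0), (fun (d : Type0 -> Type0) => fun (x : Nat) => d) (fun (t : Type0) => t) 5 γ -> γ
  ~> fun (χ : Nat) => forall (γ : Type0), (fun (d : Nat) => fun (x : Type0) => x) 5 γ -> γ
  ~> fun (χ : Nat) => forall (γ : Type0), (fun (d : Type0) => d) γ -> γ
  ~> fun (χ : Nat) => forall (γ : Type0), γ -> γ
the term's type:
  Nat -> Type1


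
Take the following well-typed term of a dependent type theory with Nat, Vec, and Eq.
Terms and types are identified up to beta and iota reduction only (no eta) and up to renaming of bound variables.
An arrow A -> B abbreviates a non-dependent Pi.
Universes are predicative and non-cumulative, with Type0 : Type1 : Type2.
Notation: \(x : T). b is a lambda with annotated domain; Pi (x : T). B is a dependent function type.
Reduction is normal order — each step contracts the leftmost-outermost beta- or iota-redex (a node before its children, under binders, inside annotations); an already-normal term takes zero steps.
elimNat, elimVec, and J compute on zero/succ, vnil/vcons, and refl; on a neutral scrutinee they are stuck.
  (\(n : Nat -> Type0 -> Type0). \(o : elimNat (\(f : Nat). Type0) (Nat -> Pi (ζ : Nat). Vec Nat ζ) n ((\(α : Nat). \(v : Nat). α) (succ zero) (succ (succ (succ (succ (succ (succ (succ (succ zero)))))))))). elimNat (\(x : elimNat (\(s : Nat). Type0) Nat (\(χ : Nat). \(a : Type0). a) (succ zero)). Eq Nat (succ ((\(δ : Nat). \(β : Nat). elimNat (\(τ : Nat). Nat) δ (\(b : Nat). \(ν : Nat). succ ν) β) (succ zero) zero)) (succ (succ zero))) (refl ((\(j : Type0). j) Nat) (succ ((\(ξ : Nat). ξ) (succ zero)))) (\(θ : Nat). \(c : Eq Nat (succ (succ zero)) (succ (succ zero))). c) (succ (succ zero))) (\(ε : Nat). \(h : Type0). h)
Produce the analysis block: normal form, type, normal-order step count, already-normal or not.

resulting normal form:
  \(n : Nat -> Pi (o : Nat). Vec Nat o). refl Nat (succ (succ zero))
type:
  (Nat -> Pi (n : Nat). Vec Nat n) -> Eq Nat (succ (succ zero)) (succ (succ zero))
steps to reach normal form (normal order): 16
already normal: no
first redex: a beta-redex


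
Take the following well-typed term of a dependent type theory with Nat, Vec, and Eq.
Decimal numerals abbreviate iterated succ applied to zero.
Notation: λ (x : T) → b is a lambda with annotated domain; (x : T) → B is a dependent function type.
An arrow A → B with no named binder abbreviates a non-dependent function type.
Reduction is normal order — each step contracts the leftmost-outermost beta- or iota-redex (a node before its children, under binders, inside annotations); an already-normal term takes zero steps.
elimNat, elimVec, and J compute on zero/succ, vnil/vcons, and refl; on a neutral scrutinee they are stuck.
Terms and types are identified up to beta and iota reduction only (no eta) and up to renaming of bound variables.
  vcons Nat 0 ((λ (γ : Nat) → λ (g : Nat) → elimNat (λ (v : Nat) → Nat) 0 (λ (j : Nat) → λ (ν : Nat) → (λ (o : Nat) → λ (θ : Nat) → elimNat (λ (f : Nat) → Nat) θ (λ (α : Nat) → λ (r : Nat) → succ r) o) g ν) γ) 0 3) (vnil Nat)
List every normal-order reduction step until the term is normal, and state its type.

normal-order reduction:
  vcons Nat 0 ((λ (γ : Nat) → λ (g : Nat) → elimNat (λ (v : Nat) → Nat) 0 (λ (j : Nat) → λ (ν : Nat) → (λ (o : Nat) → λ (θ : Nat) → elimNat (λ (f : Nat) → Nat) θ (λ (α : Nat) → λ (r : Nat) → succ r) o) g ν) γ) 0 3) (vnil Nat)
  ~> vcons Nat 0 ((λ (γ : Nat) → elimNat (λ (g : Nat) → Nat) 0 (λ (v : Nat) → λ (j : Nat) → (λ (ν : Nat) → λ (o : Nat) → elimNat (λ (θ : Nat) → Nat) o (λ (f : Nat) → λ (α : Nat) → succ α) ν) γ j) 0) 3) (vnil Nat)
  ~> vcons Nat 0 (elimNat (λ (γ : Nat) → Nat) 0 (λ (g : Nat) → λ (v : Nat) → (λ (j : Nat) → λ (ν : Nat) → elimNat (λ (o : Nat) → Nat) ν (λ (θ : Nat) → λ (f : Nat) → succ f) j) 3 v) 0) (vnil Nat)
  ~> vcons Nat 0 0 (vnil Nat)
type:
  Vec Nat 1


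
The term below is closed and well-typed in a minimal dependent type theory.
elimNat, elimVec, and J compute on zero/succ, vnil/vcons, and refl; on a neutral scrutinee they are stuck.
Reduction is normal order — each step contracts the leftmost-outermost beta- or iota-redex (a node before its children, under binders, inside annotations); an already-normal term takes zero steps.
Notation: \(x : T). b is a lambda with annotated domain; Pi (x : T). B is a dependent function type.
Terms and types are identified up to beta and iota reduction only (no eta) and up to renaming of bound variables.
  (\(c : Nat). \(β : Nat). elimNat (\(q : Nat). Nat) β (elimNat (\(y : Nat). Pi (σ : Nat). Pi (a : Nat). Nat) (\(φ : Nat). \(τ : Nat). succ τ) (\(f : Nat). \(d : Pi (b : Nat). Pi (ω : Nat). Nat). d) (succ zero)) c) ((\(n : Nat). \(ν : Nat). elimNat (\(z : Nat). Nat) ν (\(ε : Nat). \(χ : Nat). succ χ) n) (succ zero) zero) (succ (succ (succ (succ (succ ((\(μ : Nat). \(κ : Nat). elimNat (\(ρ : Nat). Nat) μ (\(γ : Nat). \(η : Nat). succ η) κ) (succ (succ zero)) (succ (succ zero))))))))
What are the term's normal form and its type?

reduced normal form:
  succ (succ (succ (succ (succ (succ (succ (succ (succ (succ zero)))))))))
type:
  Nat


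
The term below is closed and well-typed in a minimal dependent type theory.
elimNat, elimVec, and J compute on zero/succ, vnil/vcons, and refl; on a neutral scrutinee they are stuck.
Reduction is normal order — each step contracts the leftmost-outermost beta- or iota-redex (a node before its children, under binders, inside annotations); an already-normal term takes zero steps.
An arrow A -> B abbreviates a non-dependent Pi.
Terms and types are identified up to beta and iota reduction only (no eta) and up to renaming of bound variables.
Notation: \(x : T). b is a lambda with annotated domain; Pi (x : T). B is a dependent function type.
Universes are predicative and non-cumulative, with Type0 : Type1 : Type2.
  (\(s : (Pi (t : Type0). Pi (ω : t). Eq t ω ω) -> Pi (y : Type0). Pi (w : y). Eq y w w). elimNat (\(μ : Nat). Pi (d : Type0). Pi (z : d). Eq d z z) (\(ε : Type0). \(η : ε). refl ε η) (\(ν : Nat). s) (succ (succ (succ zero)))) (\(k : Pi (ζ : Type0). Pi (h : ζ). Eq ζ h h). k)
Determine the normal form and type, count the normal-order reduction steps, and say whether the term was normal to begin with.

reduced normal form:
  \(s : Type0). \(t : s). refl s t
inferred type:
  Pi (s : Type0). Pi (t : s). Eq s t t
steps to reach normal form (normal order): 11
already normal: no
first contracted redex: a beta-redex
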